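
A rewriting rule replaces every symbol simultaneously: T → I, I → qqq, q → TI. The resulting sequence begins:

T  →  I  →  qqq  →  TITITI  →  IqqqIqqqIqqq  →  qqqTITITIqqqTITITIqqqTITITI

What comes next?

φ(qqqTITITIqqqTITITIqqqTITITI) expands symbol-by-symbol to TI TI TI I qqq I qqq I qqq TI TI TI I qqq I qqq I qqq TI TI TI I qqq I qqq I qqq; joining the 27 pieces gives the next term.

TITITIIqqqIqqqIqqqTITITIIqqqIqqqIqqqTITITIIqqqIqqqIqqq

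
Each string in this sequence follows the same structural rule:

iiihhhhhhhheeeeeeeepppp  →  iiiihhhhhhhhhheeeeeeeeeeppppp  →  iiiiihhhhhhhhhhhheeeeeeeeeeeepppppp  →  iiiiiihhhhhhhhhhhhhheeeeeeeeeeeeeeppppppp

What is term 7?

The n-th term is n i's then 2n+2 h's then 2n+2 e's then n+1 p's, where the shown terms are n = 3, 4, 5, 6.
For term 7, n = 9, so the run lengths are 9, 20, 20, 10.

iiiiiiiiihhhhhhhhhhhhhhhhhhhheeeeeeeeeeeeeeeeeeeepppppppppp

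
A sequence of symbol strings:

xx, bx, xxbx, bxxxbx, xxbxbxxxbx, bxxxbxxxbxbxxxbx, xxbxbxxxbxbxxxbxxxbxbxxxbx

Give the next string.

Each term (from the third on) is the two preceding terms concatenated in order: term 3 = xx·bx = xxbx.
Continuing: bxxxbxxxbxbxxxbx · xxbxbxxxbxbxxxbxxxbxbxxxbx gives term 8.

bxxxbxxxbxbxxxbxxxbxbxxxbxbxxxbxxxbxbxxxbx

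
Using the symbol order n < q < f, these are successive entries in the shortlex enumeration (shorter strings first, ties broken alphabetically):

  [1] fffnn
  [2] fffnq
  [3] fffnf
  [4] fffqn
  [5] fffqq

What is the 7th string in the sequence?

Stepping forward 2 times from fffqq: fffqq → fffqf, then the target.

ffffn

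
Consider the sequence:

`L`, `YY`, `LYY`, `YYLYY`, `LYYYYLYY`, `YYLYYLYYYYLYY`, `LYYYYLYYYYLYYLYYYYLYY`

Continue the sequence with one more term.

YYLYYLYYYYLYYLYYYYLYYYYLYYLYYYYLYY

From term 3 onward, concatenate the second-to-last term with the last: L·YY = LYY, YY·LYY = YYLYY, …
The next term joins YYLYYLYYYYLYY and LYYYYLYYYYLYYLYYYYLYY.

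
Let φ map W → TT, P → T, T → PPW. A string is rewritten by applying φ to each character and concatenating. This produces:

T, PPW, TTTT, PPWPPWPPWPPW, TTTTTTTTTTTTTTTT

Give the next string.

φ(TTTTTTTTTTTTTTTT) expands symbol-by-symbol to PPW PPW PPW PPW PPW PPW PPW PPW PPW PPW PPW PPW PPW PPW PPW PPW; joining the 16 pieces gives the next term.

PPWPPWPPWPPWPPWPPWPPWPPWPPWPPWPPWPPWPPWPPWPPWPPW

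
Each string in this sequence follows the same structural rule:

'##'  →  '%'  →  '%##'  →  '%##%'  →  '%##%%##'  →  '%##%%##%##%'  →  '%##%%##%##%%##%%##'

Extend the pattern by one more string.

%##%%##%##%%##%%##%##%%##%##%

Each term (from the third on) is the previous term followed by the one before it: term 3 = %·## = %##.
So term 8 is %##%%##%##%%##%%##·%##%%##%##%.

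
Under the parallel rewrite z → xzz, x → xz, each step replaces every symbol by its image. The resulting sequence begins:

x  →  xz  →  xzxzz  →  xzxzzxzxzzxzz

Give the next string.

φ(xzxzzxzxzzxzz) expands symbol-by-symbol to xz xzz xz xzz xzz xz xzz xz xzz xzz xz xzz xzz; joining the 13 pieces gives the next term.

xzxzzxzxzzxzzxzxzzxzxzzxzzxzxzzxzz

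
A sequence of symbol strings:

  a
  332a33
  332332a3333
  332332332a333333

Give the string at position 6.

332332332332332a3333333333

Every step adds 332 to the front and 33 to the end of the previous string.
From 332332332a333333, 2 further steps: 332332332a333333 → 332332332332a33333333 → (answer).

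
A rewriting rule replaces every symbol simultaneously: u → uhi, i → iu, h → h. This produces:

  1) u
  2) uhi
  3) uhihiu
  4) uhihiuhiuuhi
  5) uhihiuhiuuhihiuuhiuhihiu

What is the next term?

uhihiuhiuuhihiuuhiuhihiuhiuuhiuhihiuuhihiuhiuuhi

Applying the rule to each of the 24 symbols of uhihiuhiuuhihiuuhiuhihiu gives the pieces uhi h iu h iu uhi h iu uhi uhi h iu h iu uhi uhi h iu uhi h iu h iu uhi, which concatenate to the answer.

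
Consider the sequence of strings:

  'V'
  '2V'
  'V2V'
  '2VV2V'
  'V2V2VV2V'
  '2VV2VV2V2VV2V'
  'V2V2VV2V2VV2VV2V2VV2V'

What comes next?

2VV2VV2V2VV2VV2V2VV2V2VV2VV2V2VV2V

From term 3 onward, concatenate the second-to-last term with the last: V·2V = V2V, 2V·V2V = 2VV2V, …
Continuing: 2VV2VV2V2VV2V · V2V2VV2V2VV2VV2V2VV2V gives term 8.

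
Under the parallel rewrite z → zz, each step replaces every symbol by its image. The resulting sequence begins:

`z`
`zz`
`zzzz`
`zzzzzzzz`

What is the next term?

Expanding zzzzzzzz: z→zz, z→zz, z→zz, z→zz, z→zz, z→zz, z→zz, z→zz. Concatenated: zz zz zz zz zz zz zz zz.

zzzzzzzzzzzzzzzz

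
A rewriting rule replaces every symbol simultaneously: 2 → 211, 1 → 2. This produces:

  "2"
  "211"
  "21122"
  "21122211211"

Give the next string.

Expanding 21122211211: 2→211, 1→2, 1→2, 2→211, 2→211, 2→211, 1→2, 1→2, 2→211, 1→2, 1→2. Concatenated: 211 2 2 211 211 211 2 2 211 2 2.

211222112112112221122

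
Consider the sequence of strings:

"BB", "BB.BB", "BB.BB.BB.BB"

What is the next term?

Each string is two copies of the previous one joined by '.'.
Doubling BB.BB.BB.BB with '.' between the halves:

BB.BB.BB.BB.BB.BB.BB.BB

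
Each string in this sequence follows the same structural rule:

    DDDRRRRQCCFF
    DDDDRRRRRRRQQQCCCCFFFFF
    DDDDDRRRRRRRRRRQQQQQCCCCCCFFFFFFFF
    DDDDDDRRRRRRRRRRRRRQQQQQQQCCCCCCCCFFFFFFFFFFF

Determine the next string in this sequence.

Reading off run lengths: D runs 3, 4, 5, 6; R runs 4, 7, 10, 13; Q runs 1, 3, 5, 7; C runs 2, 4, 6, 8; F runs 2, 5, 8, 11 — each is linear in n (n = 1, 2, …).
At n = 5 the blocks have lengths 7, 16, 9, 10, 14.

DDDDDDDRRRRRRRRRRRRRRRRQQQQQQQQQCCCCCCCCCCFFFFFFFFFFFFFF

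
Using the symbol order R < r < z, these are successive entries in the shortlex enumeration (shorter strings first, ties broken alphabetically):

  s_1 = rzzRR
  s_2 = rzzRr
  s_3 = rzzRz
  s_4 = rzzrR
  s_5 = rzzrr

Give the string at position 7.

Continuing the enumeration 2 steps past rzzrr: rzzrr → rzzrz → (answer).

rzzzR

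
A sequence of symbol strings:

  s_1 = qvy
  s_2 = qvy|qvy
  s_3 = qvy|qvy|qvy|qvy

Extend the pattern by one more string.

Every step duplicates the string with '|' between the halves.
So the next term is two copies of qvy|qvy|qvy|qvy with '|' between the halves.

qvy|qvy|qvy|qvy|qvy|qvy|qvy|qvy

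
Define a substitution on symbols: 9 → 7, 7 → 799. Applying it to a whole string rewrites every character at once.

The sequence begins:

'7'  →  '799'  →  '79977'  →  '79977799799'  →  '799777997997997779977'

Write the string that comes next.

Rewriting the 21 symbols of 799777997997997779977 one by one yields 799 7 7 799 799 799 7 7 799 7 7 799 7 7 799 799 799 7 7 799 799; concatenated:

7997779979979977799777997779979979977799799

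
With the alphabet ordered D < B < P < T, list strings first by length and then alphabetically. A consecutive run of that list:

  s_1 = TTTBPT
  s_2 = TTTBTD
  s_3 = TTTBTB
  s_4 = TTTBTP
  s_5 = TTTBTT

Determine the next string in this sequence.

Find the rightmost character of TTTBTT below T, bump it to the next letter, and reset everything to its right to D.

TTTPDD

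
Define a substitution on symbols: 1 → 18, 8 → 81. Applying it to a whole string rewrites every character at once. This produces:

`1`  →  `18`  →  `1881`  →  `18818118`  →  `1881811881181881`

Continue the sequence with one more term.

Rewriting the 16 symbols of 1881811881181881 one by one yields 18 81 81 18 81 18 18 81 81 18 18 81 18 81 81 18; concatenated:

18818118811818818118188118818118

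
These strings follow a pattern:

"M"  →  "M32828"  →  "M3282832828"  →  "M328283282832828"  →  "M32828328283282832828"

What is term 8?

M32828328283282832828328283282832828

Every step adds 32828 to the end: s(k+1) = s(k)·32828.
From M32828328283282832828, 3 further steps: M32828328283282832828 → M3282832828328283282832828 → M328283282832828328283282832828 → (answer).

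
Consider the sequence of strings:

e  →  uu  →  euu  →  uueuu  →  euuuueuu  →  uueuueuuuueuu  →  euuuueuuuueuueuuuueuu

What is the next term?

Each term (from the third on) is the two preceding terms concatenated in order: term 3 = e·uu = euu.
So term 8 is uueuueuuuueuu·euuuueuuuueuueuuuueuu.

uueuueuuuueuueuuuueuuuueuueuuuueuu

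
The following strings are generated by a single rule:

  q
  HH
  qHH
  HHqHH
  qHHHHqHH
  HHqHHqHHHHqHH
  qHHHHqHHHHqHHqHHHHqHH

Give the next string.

This is a Fibonacci-style word recurrence s(k) = s(k−2)·s(k−1): e.g. q·HH = qHH.
The next term joins HHqHHqHHHHqHH and qHHHHqHHHHqHHqHHHHqHH.

HHqHHqHHHHqHHqHHHHqHHHHqHHqHHHHqHH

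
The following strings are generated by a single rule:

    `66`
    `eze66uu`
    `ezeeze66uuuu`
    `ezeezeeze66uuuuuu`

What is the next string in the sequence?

Each term wraps the previous one in eze on the left and uu on the right.
So the next term is eze·ezeezeeze66uuuuuu·uu.

ezeezeezeeze66uuuuuuuu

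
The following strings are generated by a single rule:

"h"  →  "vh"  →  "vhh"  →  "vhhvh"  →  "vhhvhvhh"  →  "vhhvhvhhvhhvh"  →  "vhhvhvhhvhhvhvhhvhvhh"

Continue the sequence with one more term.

Each term (from the third on) is the previous term followed by the one before it: term 3 = vh·h = vhh.
So term 8 is vhhvhvhhvhhvhvhhvhvhh·vhhvhvhhvhhvh.

vhhvhvhhvhhvhvhhvhvhhvhhvhvhhvhhvh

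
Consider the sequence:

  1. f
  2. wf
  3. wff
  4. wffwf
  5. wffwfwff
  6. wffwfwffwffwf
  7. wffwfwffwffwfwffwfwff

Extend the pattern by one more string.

wffwfwffwffwfwffwfwffwffwfwffwffwf

From term 3 onward, concatenate the last term with the second-to-last: wf·f = wff, wff·wf = wffwf, …
So term 8 is wffwfwffwffwfwffwfwff·wffwfwffwffwf.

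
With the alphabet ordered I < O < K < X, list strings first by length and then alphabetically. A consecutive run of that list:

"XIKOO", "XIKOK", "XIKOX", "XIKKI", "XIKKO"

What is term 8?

XIKXI

Stepping forward 3 times from XIKKO: XIKKO → XIKKK → XIKKX, then the target.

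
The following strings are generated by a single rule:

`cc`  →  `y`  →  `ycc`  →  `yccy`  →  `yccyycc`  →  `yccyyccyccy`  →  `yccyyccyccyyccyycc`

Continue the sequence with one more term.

From term 3 onward, concatenate the last term with the second-to-last: y·cc = ycc, ycc·y = yccy, …
Continuing: yccyyccyccyyccyycc · yccyyccyccy gives term 8.

yccyyccyccyyccyyccyccyyccyccy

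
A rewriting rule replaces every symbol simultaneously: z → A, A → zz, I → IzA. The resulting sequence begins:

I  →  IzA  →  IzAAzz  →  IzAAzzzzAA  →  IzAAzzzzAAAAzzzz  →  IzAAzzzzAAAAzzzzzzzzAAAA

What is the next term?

Replace each of the 24 characters of IzAAzzzzAAAAzzzzzzzzAAAA in place — IzA A zz zz A A A A zz zz zz zz A A A A A A A A zz zz zz zz — and concatenate.

IzAAzzzzAAAAzzzzzzzzAAAAAAAAzzzzzzzz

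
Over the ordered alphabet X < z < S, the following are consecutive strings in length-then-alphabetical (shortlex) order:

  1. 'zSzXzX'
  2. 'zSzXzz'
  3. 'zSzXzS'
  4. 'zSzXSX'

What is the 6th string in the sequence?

zSzXSS

Stepping forward 2 times from zSzXSX: zSzXSX → zSzXSz, then the target.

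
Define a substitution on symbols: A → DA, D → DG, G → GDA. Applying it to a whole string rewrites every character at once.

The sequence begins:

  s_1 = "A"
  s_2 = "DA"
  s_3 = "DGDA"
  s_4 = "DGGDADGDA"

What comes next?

Expanding DGGDADGDA: D→DG, G→GDA, G→GDA, D→DG, A→DA, D→DG, G→GDA, D→DG, A→DA. Concatenated: DG GDA GDA DG DA DG GDA DG DA.

DGGDAGDADGDADGGDADGDA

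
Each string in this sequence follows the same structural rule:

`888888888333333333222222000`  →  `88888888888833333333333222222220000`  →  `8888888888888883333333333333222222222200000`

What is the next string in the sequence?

Reading off run lengths: 8 runs 9, 12, 15; 3 runs 9, 11, 13; 2 runs 6, 8, 10; 0 runs 3, 4, 5 — each is linear in n, where the shown terms are n = 3, 4, 5.
For the next term, n = 6, so the run lengths are 18, 15, 12, 6.

888888888888888888333333333333333222222222222000000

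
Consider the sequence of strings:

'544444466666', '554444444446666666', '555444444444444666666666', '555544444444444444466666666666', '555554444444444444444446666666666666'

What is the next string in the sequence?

555555444444444444444444444666666666666666

The n-th term is n 5's then 3n+3 4's then 2n+3 6's (n = 1, 2, …).
For the next term, n = 6, so the run lengths are 6, 21, 15.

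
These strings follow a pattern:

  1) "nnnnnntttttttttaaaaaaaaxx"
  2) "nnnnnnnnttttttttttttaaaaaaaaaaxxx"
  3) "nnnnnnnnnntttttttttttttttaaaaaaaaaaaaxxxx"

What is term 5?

The n-th term is 2n n's then 3n t's then 2n+2 a's then n-1 x's, where the shown terms are n = 3, 4, 5.
At n = 7 the blocks have lengths 14, 21, 16, 6.

nnnnnnnnnnnnnntttttttttttttttttttttaaaaaaaaaaaaaaaaxxxxxx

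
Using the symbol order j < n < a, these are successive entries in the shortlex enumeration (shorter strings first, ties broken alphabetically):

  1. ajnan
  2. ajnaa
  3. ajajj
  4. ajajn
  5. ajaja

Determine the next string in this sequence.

ajanj

The successor of ajaja increments the rightmost position that isn't already a and resets every position after it to j.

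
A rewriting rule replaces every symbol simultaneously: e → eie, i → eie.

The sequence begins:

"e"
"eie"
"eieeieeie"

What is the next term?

Apply φ to eieeieeie symbol by symbol: e→eie, i→eie, e→eie, e→eie, i→eie, e→eie, e→eie, i→eie, e→eie; joined: eie eie eie eie eie eie eie eie eie.

eieeieeieeieeieeieeieeieeie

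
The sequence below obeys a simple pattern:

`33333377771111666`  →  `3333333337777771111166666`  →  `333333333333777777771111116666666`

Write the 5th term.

3333333333333333337777777777771111111166666666666

The n-th term is 3n 3's then 2n 7's then n+2 1's then 2n-1 6's, where the shown terms are n = 2, 3, 4.
At n = 6 the blocks have lengths 18, 12, 8, 11.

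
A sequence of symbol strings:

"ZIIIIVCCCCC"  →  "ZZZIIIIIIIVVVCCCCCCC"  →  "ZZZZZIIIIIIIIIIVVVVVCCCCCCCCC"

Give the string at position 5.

Reading off run lengths: Z runs 1, 3, 5; I runs 4, 7, 10; V runs 1, 3, 5; C runs 5, 7, 9 — each is linear in n (n = 1, 2, …).
Setting n = 5 gives 9, 16, 9, 13 characters in each block.

ZZZZZZZZZIIIIIIIIIIIIIIIIVVVVVVVVVCCCCCCCCCCCCC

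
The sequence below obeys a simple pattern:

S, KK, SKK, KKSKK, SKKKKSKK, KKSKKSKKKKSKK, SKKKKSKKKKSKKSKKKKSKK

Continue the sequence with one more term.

This is a Fibonacci-style word recurrence s(k) = s(k−2)·s(k−1): e.g. S·KK = SKK.
So term 8 is KKSKKSKKKKSKK·SKKKKSKKKKSKKSKKKKSKK.

KKSKKSKKKKSKKSKKKKSKKKKSKKSKKKKSKK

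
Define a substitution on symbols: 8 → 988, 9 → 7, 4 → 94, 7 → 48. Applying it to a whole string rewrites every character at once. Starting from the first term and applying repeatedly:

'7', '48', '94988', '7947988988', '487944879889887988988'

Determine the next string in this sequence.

94988487949498848798898879889884879889887988988

φ(487944879889887988988) expands symbol-by-symbol to 94 988 48 7 94 94 988 48 7 988 988 7 988 988 48 7 988 988 7 988 988; joining the 21 pieces gives the next term.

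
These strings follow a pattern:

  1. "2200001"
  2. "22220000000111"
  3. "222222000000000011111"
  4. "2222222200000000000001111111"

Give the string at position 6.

222222222222000000000000000000011111111111

Reading off run lengths: 2 runs 2, 4, 6, 8; 0 runs 4, 7, 10, 13; 1 runs 1, 3, 5, 7 — each is linear in n (n = 1, 2, …).
At n = 6 the blocks have lengths 12, 19, 11.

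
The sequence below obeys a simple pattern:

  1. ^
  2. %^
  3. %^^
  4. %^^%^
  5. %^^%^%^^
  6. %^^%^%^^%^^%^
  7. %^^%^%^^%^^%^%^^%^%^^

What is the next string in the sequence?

%^^%^%^^%^^%^%^^%^%^^%^^%^%^^%^^%^

From term 3 onward, concatenate the last term with the second-to-last: %^·^ = %^^, %^^·%^ = %^^%^, …
Continuing: %^^%^%^^%^^%^%^^%^%^^ · %^^%^%^^%^^%^ gives term 8.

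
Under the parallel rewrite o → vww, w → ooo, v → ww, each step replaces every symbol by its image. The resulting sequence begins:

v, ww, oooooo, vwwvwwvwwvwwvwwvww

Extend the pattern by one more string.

Rewriting the 18 symbols of vwwvwwvwwvwwvwwvww one by one yields ww ooo ooo ww ooo ooo ww ooo ooo ww ooo ooo ww ooo ooo ww ooo ooo; concatenated:

wwoooooowwoooooowwoooooowwoooooowwoooooowwoooooo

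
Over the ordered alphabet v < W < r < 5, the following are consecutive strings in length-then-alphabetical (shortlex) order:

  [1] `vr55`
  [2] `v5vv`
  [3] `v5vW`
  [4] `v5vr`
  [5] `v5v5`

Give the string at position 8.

Stepping forward 3 times from v5v5: v5v5 → v5Wv → v5WW, then the target.

v5Wr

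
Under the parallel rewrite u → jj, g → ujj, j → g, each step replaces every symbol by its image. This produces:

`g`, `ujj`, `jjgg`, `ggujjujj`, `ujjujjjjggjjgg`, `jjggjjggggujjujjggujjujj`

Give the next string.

Replace each of the 24 characters of jjggjjggggujjujjggujjujj in place — g g ujj ujj g g ujj ujj ujj ujj jj g g jj g g ujj ujj jj g g jj g g — and concatenate.

ggujjujjggujjujjujjujjjjggjjggujjujjjjggjjgg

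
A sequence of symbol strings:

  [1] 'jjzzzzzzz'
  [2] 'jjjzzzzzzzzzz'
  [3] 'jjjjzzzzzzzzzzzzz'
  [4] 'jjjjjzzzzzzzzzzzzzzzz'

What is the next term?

jjjjjjzzzzzzzzzzzzzzzzzzz

The n-th term is n j's then 3n+1 z's, where the shown terms are n = 2, 3, 4, 5.
Setting n = 6 gives 6, 19 characters in each block.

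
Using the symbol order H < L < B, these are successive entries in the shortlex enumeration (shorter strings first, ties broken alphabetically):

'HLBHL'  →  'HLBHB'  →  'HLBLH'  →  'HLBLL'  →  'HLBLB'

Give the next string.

HLBBH

Find the rightmost character of HLBLB below B, bump it to the next letter, and reset everything to its right to H.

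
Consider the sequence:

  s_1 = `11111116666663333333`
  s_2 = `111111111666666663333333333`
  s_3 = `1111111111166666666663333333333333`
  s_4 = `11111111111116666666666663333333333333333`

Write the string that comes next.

111111111111111666666666666663333333333333333333

Each string has the form 1^{2n+1} 6^{2n} 3^{3n-2}, where the shown terms are n = 3, 4, 5, 6.
At n = 7 the blocks have lengths 15, 14, 19.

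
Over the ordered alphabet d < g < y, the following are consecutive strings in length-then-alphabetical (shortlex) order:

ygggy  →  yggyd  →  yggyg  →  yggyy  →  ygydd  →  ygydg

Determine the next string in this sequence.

ygydy

Treat ygydg as a base-3 numeral over the given alphabet and add one, carrying through any trailing y's.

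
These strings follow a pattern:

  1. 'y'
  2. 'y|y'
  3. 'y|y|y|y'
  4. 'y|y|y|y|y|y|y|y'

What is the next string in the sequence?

y|y|y|y|y|y|y|y|y|y|y|y|y|y|y|y

Every step duplicates the string with '|' between the halves.
So the next term is two copies of y|y|y|y|y|y|y|y with '|' between the halves.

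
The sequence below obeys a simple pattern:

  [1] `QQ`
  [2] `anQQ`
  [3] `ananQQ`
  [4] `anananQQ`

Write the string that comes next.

The strings grow by a fixed prefix an each time.
Applying this once more to anananQQ:

ananananQQ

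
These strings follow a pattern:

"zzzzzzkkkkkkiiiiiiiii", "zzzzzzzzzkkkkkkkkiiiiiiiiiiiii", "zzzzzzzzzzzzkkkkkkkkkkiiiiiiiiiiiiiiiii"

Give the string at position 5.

zzzzzzzzzzzzzzzzzzkkkkkkkkkkkkkkiiiiiiiiiiiiiiiiiiiiiiiii

Reading off run lengths: z runs 6, 9, 12; k runs 6, 8, 10; i runs 9, 13, 17 — each is linear in n, where the shown terms are n = 2, 3, 4.
For term 5, n = 6, so the run lengths are 18, 14, 25.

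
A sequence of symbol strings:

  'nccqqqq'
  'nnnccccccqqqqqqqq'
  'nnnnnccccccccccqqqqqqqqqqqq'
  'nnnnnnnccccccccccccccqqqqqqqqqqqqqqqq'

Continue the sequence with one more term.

Each string has the form n^{2n-1} c^{4n-2} q^{4n} (n = 1, 2, …).
For the next term, n = 5, so the run lengths are 9, 18, 20.

nnnnnnnnnccccccccccccccccccqqqqqqqqqqqqqqqqqqqq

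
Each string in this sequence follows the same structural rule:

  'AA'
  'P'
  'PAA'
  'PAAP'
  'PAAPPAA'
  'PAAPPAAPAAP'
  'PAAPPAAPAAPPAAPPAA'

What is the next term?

This is a Fibonacci-style word recurrence s(k) = s(k−1)·s(k−2): e.g. P·AA = PAA.
The next term joins PAAPPAAPAAPPAAPPAA and PAAPPAAPAAP.

PAAPPAAPAAPPAAPPAAPAAPPAAPAAP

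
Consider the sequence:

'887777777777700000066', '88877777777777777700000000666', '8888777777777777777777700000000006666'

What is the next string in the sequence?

888887777777777777777777777700000000000066666

The n-th term is n 8's then 4n+3 7's then 2n+2 0's then n 6's, where the shown terms are n = 2, 3, 4.
For the next term, n = 5, so the run lengths are 5, 23, 12, 5.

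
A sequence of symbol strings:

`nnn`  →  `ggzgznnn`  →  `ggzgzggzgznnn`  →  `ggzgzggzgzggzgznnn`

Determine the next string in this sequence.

The strings grow by a fixed prefix ggzgz each time.
Applying this once more to ggzgzggzgzggzgznnn:

ggzgzggzgzggzgzggzgznnn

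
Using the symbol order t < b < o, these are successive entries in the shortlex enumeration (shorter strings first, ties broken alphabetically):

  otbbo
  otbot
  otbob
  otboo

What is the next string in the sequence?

Treat otboo as a base-3 numeral over the given alphabet and add one, carrying through any trailing o's.

otott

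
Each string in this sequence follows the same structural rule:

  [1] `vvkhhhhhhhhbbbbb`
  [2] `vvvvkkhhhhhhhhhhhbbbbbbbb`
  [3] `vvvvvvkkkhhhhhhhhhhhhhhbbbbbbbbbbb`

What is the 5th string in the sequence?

The n-th term is 2n-2 v's then n-1 k's then 3n+2 h's then 3n-1 b's, where the shown terms are n = 2, 3, 4.
For term 5, n = 6, so the run lengths are 10, 5, 20, 17.

vvvvvvvvvvkkkkkhhhhhhhhhhhhhhhhhhhhbbbbbbbbbbbbbbbbb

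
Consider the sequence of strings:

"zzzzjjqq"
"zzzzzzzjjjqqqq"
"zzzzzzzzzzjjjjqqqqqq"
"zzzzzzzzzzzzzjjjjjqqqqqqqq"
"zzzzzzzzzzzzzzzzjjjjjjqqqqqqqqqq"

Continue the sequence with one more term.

zzzzzzzzzzzzzzzzzzzjjjjjjjqqqqqqqqqqqq

Term n consists of 3n+1 z's, followed by n+1 j's, followed by 2n q's (n = 1, 2, …).
Setting n = 6 gives 19, 7, 12 characters in each block.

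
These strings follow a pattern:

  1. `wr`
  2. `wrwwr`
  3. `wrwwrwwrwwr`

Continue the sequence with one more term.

wrwwrwwrwwrwwrwwrwwrwwr

Every step duplicates the string with 'w' between the halves.
So the next term is two copies of wrwwrwwrwwr with 'w' between the halves.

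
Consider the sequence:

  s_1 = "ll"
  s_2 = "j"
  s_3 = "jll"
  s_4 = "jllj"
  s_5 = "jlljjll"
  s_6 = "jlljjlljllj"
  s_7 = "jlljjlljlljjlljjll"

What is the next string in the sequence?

jlljjlljlljjlljjlljlljjlljllj

Each term (from the third on) is the previous term followed by the one before it: term 3 = j·ll = jll.
The next term joins jlljjlljlljjlljjll and jlljjlljllj.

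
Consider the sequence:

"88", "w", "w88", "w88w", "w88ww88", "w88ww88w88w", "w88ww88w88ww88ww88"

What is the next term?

From term 3 onward, concatenate the last term with the second-to-last: w·88 = w88, w88·w = w88w, …
So term 8 is w88ww88w88ww88ww88·w88ww88w88w.

w88ww88w88ww88ww88w88ww88w88w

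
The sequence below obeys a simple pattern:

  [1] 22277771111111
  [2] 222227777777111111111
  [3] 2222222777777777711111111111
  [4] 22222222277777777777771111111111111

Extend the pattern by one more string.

222222222227777777777777777111111111111111

Reading off run lengths: 2 runs 3, 5, 7, 9; 7 runs 4, 7, 10, 13; 1 runs 7, 9, 11, 13 — each is linear in n, where the shown terms are n = 2, 3, 4, 5.
At n = 6 the blocks have lengths 11, 16, 15.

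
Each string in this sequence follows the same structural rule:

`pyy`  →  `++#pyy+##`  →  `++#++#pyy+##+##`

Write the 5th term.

s(k+1) = ++#·s(k)·+##, so each term gains ++# as a prefix and +## as a suffix.
From ++#++#pyy+##+##, 2 further steps: ++#++#pyy+##+## → ++#++#++#pyy+##+##+## → (answer).

++#++#++#++#pyy+##+##+##+##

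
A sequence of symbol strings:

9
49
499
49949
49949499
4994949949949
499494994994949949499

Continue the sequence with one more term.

From term 3 onward, concatenate the last term with the second-to-last: 49·9 = 499, 499·49 = 49949, …
So term 8 is 499494994994949949499·4994949949949.

4994949949949499494994994949949949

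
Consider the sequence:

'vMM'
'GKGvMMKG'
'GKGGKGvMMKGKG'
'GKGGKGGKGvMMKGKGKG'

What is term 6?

s(k+1) = GKG·s(k)·KG, so each term gains GKG as a prefix and KG as a suffix.
From GKGGKGGKGvMMKGKGKG, 2 further steps: GKGGKGGKGvMMKGKGKG → GKGGKGGKGGKGvMMKGKGKGKG → (answer).

GKGGKGGKGGKGGKGvMMKGKGKGKGKG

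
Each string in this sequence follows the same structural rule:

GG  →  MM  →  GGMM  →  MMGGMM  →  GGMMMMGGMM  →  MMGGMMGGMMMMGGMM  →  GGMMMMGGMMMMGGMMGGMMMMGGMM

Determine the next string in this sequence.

This is a Fibonacci-style word recurrence s(k) = s(k−2)·s(k−1): e.g. GG·MM = GGMM.
The next term joins MMGGMMGGMMMMGGMM and GGMMMMGGMMMMGGMMGGMMMMGGMM.

MMGGMMGGMMMMGGMMGGMMMMGGMMMMGGMMGGMMMMGGMM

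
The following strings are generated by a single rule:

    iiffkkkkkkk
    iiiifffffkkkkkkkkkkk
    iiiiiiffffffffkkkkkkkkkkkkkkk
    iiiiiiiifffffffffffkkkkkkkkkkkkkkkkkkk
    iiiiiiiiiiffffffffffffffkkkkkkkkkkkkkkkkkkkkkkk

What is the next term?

Reading off run lengths: i runs 2, 4, 6, 8, 10; f runs 2, 5, 8, 11, 14; k runs 7, 11, 15, 19, 23 — each is linear in n (n = 1, 2, …).
Setting n = 6 gives 12, 17, 27 characters in each block.

iiiiiiiiiiiifffffffffffffffffkkkkkkkkkkkkkkkkkkkkkkkkkkk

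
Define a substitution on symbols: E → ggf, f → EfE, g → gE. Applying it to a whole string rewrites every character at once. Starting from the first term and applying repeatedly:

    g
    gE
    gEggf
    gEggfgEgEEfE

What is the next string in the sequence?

Expanding gEggfgEgEEfE: g→gE, E→ggf, g→gE, g→gE, f→EfE, g→gE, E→ggf, g→gE, E→ggf, E→ggf, f→EfE, E→ggf. Concatenated: gE ggf gE gE EfE gE ggf gE ggf ggf EfE ggf.

gEggfgEgEEfEgEggfgEggfggfEfEggf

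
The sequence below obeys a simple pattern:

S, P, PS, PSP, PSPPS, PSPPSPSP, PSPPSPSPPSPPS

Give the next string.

This is a Fibonacci-style word recurrence s(k) = s(k−1)·s(k−2): e.g. P·S = PS.
Continuing: PSPPSPSPPSPPS · PSPPSPSP gives term 8.

PSPPSPSPPSPPSPSPPSPSP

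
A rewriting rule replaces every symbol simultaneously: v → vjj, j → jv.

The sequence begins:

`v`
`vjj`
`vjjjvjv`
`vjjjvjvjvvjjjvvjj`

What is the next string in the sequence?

Rewriting the 17 symbols of vjjjvjvjvvjjjvvjj one by one yields vjj jv jv jv vjj jv vjj jv vjj vjj jv jv jv vjj vjj jv jv; concatenated:

vjjjvjvjvvjjjvvjjjvvjjvjjjvjvjvvjjvjjjvjv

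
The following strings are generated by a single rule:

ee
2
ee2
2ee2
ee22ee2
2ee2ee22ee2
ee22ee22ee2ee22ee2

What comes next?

2ee2ee22ee2ee22ee22ee2ee22ee2

This is a Fibonacci-style word recurrence s(k) = s(k−2)·s(k−1): e.g. ee·2 = ee2.
So term 8 is 2ee2ee22ee2·ee22ee22ee2ee22ee2.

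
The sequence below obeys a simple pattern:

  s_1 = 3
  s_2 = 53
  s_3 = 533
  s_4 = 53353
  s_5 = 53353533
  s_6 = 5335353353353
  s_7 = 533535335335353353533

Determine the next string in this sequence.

From term 3 onward, concatenate the last term with the second-to-last: 53·3 = 533, 533·53 = 53353, …
Continuing: 533535335335353353533 · 5335353353353 gives term 8.

5335353353353533535335335353353353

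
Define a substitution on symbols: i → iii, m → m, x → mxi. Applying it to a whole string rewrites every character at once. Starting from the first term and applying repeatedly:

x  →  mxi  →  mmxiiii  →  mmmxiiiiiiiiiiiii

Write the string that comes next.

Replace each of the 17 characters of mmmxiiiiiiiiiiiii in place — m m m mxi iii iii iii iii iii iii iii iii iii iii iii iii iii — and concatenate.

mmmmxiiiiiiiiiiiiiiiiiiiiiiiiiiiiiiiiiiiiiiii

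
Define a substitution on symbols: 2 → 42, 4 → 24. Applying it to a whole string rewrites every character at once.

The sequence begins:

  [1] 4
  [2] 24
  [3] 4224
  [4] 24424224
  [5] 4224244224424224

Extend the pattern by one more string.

Rewriting the 16 symbols of 4224244224424224 one by one yields 24 42 42 24 42 24 24 42 42 24 24 42 24 42 42 24; concatenated:

24424224422424424224244224424224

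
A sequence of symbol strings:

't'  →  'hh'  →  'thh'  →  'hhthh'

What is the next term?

thhhhthh

This is a Fibonacci-style word recurrence s(k) = s(k−2)·s(k−1): e.g. t·hh = thh.
Continuing: thh · hhthh gives term 5.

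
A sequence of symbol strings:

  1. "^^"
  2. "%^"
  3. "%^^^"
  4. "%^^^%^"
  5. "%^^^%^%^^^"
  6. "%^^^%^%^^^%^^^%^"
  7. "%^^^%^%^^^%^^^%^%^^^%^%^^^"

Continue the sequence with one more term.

%^^^%^%^^^%^^^%^%^^^%^%^^^%^^^%^%^^^%^^^%^

From term 3 onward, concatenate the last term with the second-to-last: %^·^^ = %^^^, %^^^·%^ = %^^^%^, …
Continuing: %^^^%^%^^^%^^^%^%^^^%^%^^^ · %^^^%^%^^^%^^^%^ gives term 8.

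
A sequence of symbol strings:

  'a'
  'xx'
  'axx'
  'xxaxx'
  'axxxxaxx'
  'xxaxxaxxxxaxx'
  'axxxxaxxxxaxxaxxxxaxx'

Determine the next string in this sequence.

xxaxxaxxxxaxxaxxxxaxxxxaxxaxxxxaxx

From term 3 onward, concatenate the second-to-last term with the last: a·xx = axx, xx·axx = xxaxx, …
The next term joins xxaxxaxxxxaxx and axxxxaxxxxaxxaxxxxaxx.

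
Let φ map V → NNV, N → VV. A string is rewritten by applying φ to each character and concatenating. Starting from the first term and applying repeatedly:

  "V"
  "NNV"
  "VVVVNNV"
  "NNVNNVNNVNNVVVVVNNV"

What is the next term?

Rewriting the 19 symbols of NNVNNVNNVNNVVVVVNNV one by one yields VV VV NNV VV VV NNV VV VV NNV VV VV NNV NNV NNV NNV NNV VV VV NNV; concatenated:

VVVVNNVVVVVNNVVVVVNNVVVVVNNVNNVNNVNNVNNVVVVVNNV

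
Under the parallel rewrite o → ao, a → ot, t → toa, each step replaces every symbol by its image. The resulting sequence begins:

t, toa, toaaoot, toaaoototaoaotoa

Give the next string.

toaaoototaoaotoaaotoaotaootaotoaaoot

Replace each of the 16 characters of toaaoototaoaotoa in place — toa ao ot ot ao ao toa ao toa ot ao ot ao toa ao ot — and concatenate.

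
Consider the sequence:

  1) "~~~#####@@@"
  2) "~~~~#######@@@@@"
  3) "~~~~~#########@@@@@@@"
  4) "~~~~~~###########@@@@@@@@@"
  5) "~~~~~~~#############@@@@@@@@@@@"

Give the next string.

~~~~~~~~###############@@@@@@@@@@@@@

The n-th term is n+1 ~'s then 2n+1 #'s then 2n-1 @'s, where the shown terms are n = 2, 3, 4, 5, 6.
For the next term, n = 7, so the run lengths are 8, 15, 13.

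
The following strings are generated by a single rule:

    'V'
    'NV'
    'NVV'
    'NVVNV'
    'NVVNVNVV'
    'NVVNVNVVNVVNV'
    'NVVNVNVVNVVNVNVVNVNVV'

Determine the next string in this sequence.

Each term (from the third on) is the previous term followed by the one before it: term 3 = NV·V = NVV.
The next term joins NVVNVNVVNVVNVNVVNVNVV and NVVNVNVVNVVNV.

NVVNVNVVNVVNVNVVNVNVVNVVNVNVVNVVNV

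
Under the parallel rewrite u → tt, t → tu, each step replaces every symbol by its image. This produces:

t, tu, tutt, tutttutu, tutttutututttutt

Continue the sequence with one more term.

Replace each of the 16 characters of tutttutututttutt in place — tu tt tu tu tu tt tu tt tu tt tu tu tu tt tu tu — and concatenate.

tutttutututttutttutttutututttutu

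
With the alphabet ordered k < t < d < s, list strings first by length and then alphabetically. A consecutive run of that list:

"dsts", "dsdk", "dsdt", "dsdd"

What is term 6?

dssk

Advancing 2 positions from dsdd through dsdd → dsds reaches term 6.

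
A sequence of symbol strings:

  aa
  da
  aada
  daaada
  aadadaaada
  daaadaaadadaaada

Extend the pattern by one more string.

aadadaaadadaaadaaadadaaada

Each term (from the third on) is the two preceding terms concatenated in order: term 3 = aa·da = aada.
Continuing: aadadaaada · daaadaaadadaaada gives term 7.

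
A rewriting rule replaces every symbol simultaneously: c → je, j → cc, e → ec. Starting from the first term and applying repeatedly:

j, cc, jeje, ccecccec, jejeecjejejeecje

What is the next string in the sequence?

Rewriting the 16 symbols of jejeecjejejeecje one by one yields cc ec cc ec ec je cc ec cc ec cc ec ec je cc ec; concatenated:

ccecccececjeccecccecccececjeccec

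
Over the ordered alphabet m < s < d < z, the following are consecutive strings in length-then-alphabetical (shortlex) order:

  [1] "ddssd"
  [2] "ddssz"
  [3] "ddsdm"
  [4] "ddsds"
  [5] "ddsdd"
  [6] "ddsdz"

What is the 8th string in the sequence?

Stepping forward 2 times from ddsdz: ddsdz → ddszm, then the target.

ddszs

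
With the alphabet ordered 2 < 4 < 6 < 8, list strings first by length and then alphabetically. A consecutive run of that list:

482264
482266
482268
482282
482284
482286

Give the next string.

482288

Treat 482286 as a base-4 numeral over the given alphabet and add one, carrying through any trailing 8's.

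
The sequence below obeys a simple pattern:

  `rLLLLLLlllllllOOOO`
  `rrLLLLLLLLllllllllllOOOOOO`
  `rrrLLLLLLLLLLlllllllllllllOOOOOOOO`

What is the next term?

Term n consists of n-1 r's, followed by 2n+2 L's, followed by 3n+1 l's, followed by 2n O's, where the shown terms are n = 2, 3, 4.
At n = 5 the blocks have lengths 4, 12, 16, 10.

rrrrLLLLLLLLLLLLllllllllllllllllOOOOOOOOOO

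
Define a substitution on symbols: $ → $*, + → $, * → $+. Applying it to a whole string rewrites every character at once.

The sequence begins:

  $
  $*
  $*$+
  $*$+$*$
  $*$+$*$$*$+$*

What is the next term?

Replace each of the 13 characters of $*$+$*$$*$+$* in place — $* $+ $* $ $* $+ $* $* $+ $* $ $* $+ — and concatenate.

$*$+$*$$*$+$*$*$+$*$$*$+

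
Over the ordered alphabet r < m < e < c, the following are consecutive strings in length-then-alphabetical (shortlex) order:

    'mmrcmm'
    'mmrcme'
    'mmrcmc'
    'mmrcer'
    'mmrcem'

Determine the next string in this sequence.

Find the rightmost character of mmrcem below c, bump it to the next letter, and reset everything to its right to r.

mmrcee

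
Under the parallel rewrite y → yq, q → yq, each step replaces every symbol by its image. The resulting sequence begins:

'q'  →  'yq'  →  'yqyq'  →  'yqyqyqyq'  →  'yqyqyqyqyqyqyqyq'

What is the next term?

yqyqyqyqyqyqyqyqyqyqyqyqyqyqyqyq

Applying the rule to each of the 16 symbols of yqyqyqyqyqyqyqyq gives the pieces yq yq yq yq yq yq yq yq yq yq yq yq yq yq yq yq, which concatenate to the answer.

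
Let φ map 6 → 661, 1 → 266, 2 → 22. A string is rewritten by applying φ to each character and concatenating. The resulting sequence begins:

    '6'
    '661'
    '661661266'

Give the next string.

Apply φ to 661661266 symbol by symbol: 6→661, 6→661, 1→266, 6→661, 6→661, 1→266, 2→22, 6→661, 6→661; joined: 661 661 266 661 661 266 22 661 661.

66166126666166126622661661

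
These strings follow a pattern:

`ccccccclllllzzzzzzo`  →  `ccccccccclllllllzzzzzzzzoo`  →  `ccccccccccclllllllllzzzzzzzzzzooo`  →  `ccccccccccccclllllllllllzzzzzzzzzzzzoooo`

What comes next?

ccccccccccccccclllllllllllllzzzzzzzzzzzzzzooooo

The n-th term is 2n+1 c's then 2n-1 l's then 2n z's then n-2 o's, where the shown terms are n = 3, 4, 5, 6.
At n = 7 the blocks have lengths 15, 13, 14, 5.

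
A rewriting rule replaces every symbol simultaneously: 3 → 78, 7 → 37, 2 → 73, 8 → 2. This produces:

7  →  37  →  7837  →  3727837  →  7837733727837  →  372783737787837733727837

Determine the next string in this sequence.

78377337278377837372372783737787837733727837

Replace each of the 24 characters of 372783737787837733727837 in place — 78 37 73 37 2 78 37 78 37 37 2 37 2 78 37 37 78 78 37 73 37 2 78 37 — and concatenate.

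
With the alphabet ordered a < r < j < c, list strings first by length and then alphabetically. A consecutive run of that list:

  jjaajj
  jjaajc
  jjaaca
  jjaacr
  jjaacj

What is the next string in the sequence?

jjaacc

Treat jjaacj as a base-4 numeral over the given alphabet and add one, carrying through any trailing c's.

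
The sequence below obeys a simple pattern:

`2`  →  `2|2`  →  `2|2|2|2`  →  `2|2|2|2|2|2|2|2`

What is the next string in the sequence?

Every step duplicates the string with '|' between the halves.
One more doubling of 2|2|2|2|2|2|2|2 gives the answer.

2|2|2|2|2|2|2|2|2|2|2|2|2|2|2|2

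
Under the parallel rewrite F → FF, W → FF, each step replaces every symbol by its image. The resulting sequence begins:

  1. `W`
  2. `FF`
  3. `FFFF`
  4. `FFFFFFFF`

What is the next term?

FFFFFFFFFFFFFFFF

Rewriting each symbol of FFFFFFFF: F→FF, F→FF, F→FF, F→FF, F→FF, F→FF, F→FF, F→FF, which concatenates to FF FF FF FF FF FF FF FF.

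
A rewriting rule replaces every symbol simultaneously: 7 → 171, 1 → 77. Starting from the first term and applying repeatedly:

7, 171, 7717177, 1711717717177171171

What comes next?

Rewriting the 19 symbols of 1711717717177171171 one by one yields 77 171 77 77 171 77 171 171 77 171 77 171 171 77 171 77 77 171 77; concatenated:

77171777717177171171771717717117177171777717177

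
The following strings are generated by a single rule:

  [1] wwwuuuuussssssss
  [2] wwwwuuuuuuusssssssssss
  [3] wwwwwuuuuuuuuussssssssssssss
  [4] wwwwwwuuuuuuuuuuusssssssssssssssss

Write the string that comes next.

Each string has the form w^{n+1} u^{2n+1} s^{3n+2}, where the shown terms are n = 2, 3, 4, 5.
At n = 6 the blocks have lengths 7, 13, 20.

wwwwwwwuuuuuuuuuuuuussssssssssssssssssss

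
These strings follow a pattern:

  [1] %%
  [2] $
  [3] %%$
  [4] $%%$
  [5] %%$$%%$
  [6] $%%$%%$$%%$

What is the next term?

%%$$%%$$%%$%%$$%%$

This is a Fibonacci-style word recurrence s(k) = s(k−2)·s(k−1): e.g. %%·$ = %%$.
Continuing: %%$$%%$ · $%%$%%$$%%$ gives term 7.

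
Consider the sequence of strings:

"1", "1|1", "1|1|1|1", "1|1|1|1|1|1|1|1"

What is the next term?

Every step duplicates the string with '|' between the halves.
Doubling 1|1|1|1|1|1|1|1 with '|' between the halves:

1|1|1|1|1|1|1|1|1|1|1|1|1|1|1|1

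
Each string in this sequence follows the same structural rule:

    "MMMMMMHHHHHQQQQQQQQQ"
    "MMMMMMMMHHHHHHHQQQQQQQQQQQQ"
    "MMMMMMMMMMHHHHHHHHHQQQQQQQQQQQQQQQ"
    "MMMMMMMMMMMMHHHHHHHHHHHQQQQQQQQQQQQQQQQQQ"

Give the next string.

MMMMMMMMMMMMMMHHHHHHHHHHHHHQQQQQQQQQQQQQQQQQQQQQ

Reading off run lengths: M runs 6, 8, 10, 12; H runs 5, 7, 9, 11; Q runs 9, 12, 15, 18 — each is linear in n, where the shown terms are n = 3, 4, 5, 6.
For the next term, n = 7, so the run lengths are 14, 13, 21.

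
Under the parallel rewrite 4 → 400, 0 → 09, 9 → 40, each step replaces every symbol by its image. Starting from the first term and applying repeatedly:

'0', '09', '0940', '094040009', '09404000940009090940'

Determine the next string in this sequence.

09404000940009090940400090909400940094040009

φ(09404000940009090940) expands symbol-by-symbol to 09 40 400 09 400 09 09 09 40 400 09 09 09 40 09 40 09 40 400 09; joining the 20 pieces gives the next term.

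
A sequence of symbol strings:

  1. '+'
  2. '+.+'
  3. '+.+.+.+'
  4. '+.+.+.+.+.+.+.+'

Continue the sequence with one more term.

Every step duplicates the string with '.' between the halves.
Doubling +.+.+.+.+.+.+.+ with '.' between the halves:

+.+.+.+.+.+.+.+.+.+.+.+.+.+.+.+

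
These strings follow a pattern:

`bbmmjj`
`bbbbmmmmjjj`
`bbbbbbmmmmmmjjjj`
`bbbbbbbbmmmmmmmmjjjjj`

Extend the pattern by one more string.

bbbbbbbbbbmmmmmmmmmmjjjjjj

The n-th term is 2n b's then 2n m's then n+1 j's (n = 1, 2, …).
At n = 5 the blocks have lengths 10, 10, 6.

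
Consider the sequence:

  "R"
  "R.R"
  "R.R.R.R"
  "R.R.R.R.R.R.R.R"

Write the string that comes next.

R.R.R.R.R.R.R.R.R.R.R.R.R.R.R.R

s(k+1) = s(k)·.·s(k) — each term doubles the last with '.' between the halves.
So the next term is two copies of R.R.R.R.R.R.R.R with '.' between the halves.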